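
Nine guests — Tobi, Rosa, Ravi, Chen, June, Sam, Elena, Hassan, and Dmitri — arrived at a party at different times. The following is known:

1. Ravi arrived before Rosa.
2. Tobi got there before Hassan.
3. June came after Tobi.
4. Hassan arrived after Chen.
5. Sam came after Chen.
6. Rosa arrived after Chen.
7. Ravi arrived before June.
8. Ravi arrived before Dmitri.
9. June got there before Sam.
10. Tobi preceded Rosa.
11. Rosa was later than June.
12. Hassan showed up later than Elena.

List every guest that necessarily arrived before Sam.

Chen, June, Ravi, Tobi

Directly stated before Sam: Chen and June.
Ravi reaches Sam via Ravi → June → Sam.
Tobi reaches Sam via Tobi → June → Sam.
No chain forces Hassan (or any of the others) ahead of Sam.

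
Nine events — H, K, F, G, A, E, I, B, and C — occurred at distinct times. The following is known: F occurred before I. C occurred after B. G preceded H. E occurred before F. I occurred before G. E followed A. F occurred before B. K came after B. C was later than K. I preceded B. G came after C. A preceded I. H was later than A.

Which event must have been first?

A has a chain of constraints placing it before every other event, so A must be first.

A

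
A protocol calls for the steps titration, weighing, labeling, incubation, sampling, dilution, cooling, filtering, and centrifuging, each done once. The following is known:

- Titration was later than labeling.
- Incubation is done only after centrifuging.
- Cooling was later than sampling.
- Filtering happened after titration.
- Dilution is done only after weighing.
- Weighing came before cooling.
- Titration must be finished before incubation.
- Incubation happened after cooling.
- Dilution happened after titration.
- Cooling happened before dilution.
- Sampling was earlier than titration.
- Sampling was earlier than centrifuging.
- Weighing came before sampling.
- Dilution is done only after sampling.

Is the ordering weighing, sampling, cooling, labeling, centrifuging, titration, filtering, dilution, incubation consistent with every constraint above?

yes

Check each stated constraint against the proposed order — e.g. sampling is ahead of dilution; weighing is ahead of dilution. Every pair is in the required order; nothing is violated.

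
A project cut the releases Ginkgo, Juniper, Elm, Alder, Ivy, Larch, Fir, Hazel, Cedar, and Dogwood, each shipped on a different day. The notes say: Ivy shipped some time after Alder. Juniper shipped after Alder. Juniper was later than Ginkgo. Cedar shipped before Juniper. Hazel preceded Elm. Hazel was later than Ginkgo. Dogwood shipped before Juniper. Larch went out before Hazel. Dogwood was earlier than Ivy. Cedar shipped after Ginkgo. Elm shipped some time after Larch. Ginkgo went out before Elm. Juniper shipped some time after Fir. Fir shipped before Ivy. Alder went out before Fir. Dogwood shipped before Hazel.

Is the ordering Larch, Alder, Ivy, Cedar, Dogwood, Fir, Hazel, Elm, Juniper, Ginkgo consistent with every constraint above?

The constraints require Fir before Ivy, but in the proposed sequence Ivy appears ahead of Fir. That one violation is enough.

no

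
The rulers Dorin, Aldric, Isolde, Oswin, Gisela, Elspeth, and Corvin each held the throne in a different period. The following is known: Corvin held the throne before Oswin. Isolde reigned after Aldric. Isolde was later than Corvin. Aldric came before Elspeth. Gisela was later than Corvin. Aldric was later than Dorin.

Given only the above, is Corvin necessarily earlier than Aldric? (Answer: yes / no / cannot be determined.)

No chain of stated constraints runs from Corvin to Aldric, and none runs from Aldric to Corvin either.
So the relative order of Corvin and Aldric is not fixed by the given facts.

cannot be determined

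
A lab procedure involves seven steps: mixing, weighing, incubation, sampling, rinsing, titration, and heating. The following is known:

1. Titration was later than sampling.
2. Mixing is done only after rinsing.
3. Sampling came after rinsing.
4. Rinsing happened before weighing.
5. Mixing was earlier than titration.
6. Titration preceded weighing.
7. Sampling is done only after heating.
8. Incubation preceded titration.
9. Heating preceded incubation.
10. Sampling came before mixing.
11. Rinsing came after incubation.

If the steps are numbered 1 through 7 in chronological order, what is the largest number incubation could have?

Incubation must come before mixing, rinsing, sampling, titration, and weighing — 5 steps forced after it.
Everything else can be placed before incubation in some valid order, so incubation can sit as late as position 7 − 5 = 2.

2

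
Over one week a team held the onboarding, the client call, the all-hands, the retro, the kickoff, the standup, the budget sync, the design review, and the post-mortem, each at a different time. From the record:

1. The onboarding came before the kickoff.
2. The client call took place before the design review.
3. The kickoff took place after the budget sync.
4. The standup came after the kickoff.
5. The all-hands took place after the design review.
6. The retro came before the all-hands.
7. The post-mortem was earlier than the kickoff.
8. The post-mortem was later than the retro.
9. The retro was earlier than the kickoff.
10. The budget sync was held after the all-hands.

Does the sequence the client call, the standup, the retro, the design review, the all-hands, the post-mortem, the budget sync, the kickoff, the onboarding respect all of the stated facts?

The constraints require the onboarding before the kickoff, but in the proposed sequence the kickoff appears ahead of the onboarding. That one violation is enough.

no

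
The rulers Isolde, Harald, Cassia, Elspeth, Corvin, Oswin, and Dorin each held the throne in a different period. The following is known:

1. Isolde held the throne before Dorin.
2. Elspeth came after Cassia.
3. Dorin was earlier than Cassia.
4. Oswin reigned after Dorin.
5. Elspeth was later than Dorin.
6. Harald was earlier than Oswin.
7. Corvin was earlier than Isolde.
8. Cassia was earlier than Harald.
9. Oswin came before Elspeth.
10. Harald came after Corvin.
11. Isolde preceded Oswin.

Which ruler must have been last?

Elspeth

Every other ruler has a chain of constraints placing them before Elspeth, so Elspeth is last.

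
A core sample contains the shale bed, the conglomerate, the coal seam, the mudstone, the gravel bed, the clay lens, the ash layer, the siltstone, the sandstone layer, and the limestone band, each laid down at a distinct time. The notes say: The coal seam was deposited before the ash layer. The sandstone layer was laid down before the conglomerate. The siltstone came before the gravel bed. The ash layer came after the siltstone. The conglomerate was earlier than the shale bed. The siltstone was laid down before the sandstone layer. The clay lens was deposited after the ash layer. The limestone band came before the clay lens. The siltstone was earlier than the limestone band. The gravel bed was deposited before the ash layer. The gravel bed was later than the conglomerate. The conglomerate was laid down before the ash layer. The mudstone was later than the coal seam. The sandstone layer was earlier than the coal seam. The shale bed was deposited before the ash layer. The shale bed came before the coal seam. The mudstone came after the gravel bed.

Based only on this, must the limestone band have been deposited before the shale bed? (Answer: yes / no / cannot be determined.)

No chain of stated constraints runs from the limestone band to the shale bed, and none runs from the shale bed to the limestone band either.
So the relative order of the limestone band and the shale bed is not fixed by the given facts.

cannot be determined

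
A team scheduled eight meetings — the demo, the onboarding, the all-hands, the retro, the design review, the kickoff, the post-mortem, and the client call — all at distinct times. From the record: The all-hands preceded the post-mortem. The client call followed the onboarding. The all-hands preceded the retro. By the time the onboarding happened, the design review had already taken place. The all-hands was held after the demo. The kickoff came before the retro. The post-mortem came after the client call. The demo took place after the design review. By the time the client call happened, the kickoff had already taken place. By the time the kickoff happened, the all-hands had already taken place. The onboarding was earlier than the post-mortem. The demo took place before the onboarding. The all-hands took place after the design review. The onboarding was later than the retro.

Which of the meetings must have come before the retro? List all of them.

the all-hands, the demo, the design review, the kickoff

Directly stated before the retro: the all-hands and the kickoff.
The demo reaches the retro via the demo → the all-hands → the retro.
The design review reaches the retro via the design review → the all-hands → the retro.
No chain forces the post-mortem (or any of the others) ahead of the retro.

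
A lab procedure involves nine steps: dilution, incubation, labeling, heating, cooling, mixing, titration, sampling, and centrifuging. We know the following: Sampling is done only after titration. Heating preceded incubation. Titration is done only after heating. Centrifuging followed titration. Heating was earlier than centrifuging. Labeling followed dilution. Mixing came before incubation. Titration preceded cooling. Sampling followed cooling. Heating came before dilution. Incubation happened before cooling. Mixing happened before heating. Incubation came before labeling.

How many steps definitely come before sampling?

Directly stated before sampling: cooling and titration.
Heating reaches sampling via heating → titration → sampling.
Incubation reaches sampling via incubation → cooling → sampling.
Mixing reaches sampling via mixing → incubation → cooling → sampling.
No chain forces labeling (or any of the others) ahead of sampling.
That's cooling, heating, incubation, mixing, and titration — 5 in all.

5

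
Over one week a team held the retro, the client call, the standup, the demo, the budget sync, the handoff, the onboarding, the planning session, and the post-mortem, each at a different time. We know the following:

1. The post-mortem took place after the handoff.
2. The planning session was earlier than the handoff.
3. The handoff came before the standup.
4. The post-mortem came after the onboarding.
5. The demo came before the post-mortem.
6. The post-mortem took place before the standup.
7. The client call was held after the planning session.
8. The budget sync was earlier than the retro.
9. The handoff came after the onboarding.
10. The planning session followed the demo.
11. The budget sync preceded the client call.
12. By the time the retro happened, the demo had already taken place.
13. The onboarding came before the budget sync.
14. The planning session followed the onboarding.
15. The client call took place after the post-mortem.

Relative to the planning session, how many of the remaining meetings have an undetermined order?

2

Forced before the planning session: the demo and the onboarding; forced after the planning session: the client call, the handoff, the post-mortem, and the standup.
That leaves the budget sync and the retro with no forced order relative to the planning session — 2.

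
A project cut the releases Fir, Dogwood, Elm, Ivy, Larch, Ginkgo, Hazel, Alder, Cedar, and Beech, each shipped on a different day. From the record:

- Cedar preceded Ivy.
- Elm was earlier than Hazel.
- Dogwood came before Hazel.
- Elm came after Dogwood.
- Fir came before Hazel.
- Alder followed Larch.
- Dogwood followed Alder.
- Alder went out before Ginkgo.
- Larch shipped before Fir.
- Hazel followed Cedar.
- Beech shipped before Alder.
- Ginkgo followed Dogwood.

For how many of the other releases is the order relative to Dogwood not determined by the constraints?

Forced before Dogwood: Alder, Beech, and Larch; forced after Dogwood: Elm, Ginkgo, and Hazel.
That leaves Cedar, Fir, and Ivy with no forced order relative to Dogwood — 3.

3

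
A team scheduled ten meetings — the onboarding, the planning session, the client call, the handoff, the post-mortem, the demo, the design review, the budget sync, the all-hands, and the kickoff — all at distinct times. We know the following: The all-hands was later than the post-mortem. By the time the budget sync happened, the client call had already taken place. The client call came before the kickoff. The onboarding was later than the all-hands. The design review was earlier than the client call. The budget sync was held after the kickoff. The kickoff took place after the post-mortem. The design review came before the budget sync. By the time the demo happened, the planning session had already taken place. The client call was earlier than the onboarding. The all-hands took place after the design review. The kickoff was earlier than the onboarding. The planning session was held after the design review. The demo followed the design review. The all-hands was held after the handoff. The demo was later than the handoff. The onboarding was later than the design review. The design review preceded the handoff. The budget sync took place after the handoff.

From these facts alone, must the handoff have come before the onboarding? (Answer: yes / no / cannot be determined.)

yes

Chain the constraints: the handoff → the all-hands → the onboarding. Each link is directly stated, so the handoff comes before the onboarding.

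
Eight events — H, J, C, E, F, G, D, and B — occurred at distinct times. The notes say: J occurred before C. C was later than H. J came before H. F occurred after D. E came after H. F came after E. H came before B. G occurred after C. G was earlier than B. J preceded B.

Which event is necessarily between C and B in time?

Tracing the constraints gives C → G → B, so G sits after C and before B.
No other event is forced both after C and before B.

G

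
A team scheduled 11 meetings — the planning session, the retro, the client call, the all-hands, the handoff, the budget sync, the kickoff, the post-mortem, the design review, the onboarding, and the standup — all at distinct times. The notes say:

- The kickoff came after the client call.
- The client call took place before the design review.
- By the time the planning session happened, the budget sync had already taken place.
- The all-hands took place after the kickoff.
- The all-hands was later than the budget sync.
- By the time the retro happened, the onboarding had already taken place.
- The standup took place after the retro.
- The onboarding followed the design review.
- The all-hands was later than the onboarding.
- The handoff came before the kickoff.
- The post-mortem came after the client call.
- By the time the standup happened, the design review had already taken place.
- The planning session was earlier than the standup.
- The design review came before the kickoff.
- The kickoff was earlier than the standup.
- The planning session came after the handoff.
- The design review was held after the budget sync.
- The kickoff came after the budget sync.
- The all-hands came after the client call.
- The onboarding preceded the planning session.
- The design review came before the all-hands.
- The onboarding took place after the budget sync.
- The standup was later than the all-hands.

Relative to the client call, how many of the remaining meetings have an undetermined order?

2

Forced after the client call: the all-hands, the design review, the kickoff, the onboarding, the planning session, the post-mortem, the retro, and the standup.
That leaves the budget sync and the handoff with no forced order relative to the client call — 2.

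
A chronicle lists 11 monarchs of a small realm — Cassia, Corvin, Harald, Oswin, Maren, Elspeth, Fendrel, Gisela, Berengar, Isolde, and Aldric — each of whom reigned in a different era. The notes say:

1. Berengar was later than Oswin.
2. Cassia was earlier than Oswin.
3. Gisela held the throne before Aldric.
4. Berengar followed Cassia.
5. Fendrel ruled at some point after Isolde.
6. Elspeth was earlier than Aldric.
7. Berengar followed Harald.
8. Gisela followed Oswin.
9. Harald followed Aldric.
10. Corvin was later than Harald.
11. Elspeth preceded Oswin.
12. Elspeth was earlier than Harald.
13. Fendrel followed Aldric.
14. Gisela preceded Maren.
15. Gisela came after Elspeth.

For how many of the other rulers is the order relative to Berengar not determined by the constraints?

Forced before Berengar: Aldric, Cassia, Elspeth, Gisela, Harald, and Oswin.
That leaves Corvin, Fendrel, Isolde, and Maren with no forced order relative to Berengar — 4.

4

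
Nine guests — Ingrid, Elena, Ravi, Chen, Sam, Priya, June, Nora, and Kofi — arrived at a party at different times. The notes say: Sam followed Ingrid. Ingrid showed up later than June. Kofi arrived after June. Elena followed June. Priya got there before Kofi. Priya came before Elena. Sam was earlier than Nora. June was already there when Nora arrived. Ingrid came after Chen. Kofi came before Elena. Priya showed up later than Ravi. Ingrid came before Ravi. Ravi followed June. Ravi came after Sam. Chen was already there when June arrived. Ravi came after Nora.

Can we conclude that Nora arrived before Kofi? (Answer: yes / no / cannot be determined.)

Chain the constraints: Nora → Ravi → Priya → Kofi. Each link is directly stated, so Nora comes before Kofi.

yes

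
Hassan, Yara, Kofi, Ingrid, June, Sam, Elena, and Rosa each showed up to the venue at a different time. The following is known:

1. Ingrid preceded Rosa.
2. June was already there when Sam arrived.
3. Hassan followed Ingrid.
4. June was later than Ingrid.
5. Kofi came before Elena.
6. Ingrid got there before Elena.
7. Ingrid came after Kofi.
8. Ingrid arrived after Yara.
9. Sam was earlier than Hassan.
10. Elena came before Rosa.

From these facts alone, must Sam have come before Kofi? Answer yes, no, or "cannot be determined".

Tracing the constraints gives Kofi → Ingrid → June → Sam, so Kofi must come before Sam.
That means Sam cannot be before Kofi.

no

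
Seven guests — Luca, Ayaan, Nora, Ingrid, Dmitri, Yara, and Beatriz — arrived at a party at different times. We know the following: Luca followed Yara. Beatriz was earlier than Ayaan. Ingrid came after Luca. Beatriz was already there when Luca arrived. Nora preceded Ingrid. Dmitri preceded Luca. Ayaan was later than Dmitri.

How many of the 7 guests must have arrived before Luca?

3

Directly stated before Luca: Beatriz, Dmitri, and Yara.
No chain forces Nora (or any of the others) ahead of Luca.
That's Beatriz, Dmitri, and Yara — 3 in all.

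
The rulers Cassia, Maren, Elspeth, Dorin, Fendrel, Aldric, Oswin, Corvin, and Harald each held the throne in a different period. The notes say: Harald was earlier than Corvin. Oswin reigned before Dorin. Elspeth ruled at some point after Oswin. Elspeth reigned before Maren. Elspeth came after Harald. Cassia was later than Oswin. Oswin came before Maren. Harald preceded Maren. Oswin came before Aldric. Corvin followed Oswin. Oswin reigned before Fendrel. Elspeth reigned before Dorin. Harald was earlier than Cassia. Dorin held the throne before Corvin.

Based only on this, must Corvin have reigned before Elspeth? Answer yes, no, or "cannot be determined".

no

Tracing the constraints gives Elspeth → Dorin → Corvin, so Elspeth must come before Corvin.
That means Corvin cannot be before Elspeth.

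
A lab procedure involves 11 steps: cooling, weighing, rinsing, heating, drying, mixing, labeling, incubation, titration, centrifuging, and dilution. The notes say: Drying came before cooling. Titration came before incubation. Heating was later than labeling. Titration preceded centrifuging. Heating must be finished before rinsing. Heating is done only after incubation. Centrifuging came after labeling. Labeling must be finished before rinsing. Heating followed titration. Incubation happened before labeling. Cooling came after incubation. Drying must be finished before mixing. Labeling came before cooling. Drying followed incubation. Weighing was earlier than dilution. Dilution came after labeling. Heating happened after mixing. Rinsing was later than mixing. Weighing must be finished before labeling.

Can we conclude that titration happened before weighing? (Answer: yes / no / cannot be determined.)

cannot be determined

No chain of stated constraints runs from titration to weighing, and none runs from weighing to titration either.
So the relative order of titration and weighing is not fixed by the given facts.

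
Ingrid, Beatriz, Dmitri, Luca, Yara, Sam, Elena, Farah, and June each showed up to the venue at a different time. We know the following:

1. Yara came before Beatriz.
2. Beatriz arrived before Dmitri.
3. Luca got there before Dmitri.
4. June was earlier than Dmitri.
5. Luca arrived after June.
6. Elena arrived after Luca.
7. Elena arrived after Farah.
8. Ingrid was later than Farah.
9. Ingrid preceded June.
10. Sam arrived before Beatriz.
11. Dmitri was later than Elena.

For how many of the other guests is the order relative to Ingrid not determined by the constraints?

3

Forced before Ingrid: Farah; forced after Ingrid: Dmitri, Elena, June, and Luca.
That leaves Beatriz, Sam, and Yara with no forced order relative to Ingrid — 3.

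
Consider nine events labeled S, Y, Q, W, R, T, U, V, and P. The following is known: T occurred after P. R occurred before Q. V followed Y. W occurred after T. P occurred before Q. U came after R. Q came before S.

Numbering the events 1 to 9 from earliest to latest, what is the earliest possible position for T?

P must come before T — 1 forced predecessor.
Nothing else is forced ahead of T, so its earliest slot is position 1 + 1 = 2.

2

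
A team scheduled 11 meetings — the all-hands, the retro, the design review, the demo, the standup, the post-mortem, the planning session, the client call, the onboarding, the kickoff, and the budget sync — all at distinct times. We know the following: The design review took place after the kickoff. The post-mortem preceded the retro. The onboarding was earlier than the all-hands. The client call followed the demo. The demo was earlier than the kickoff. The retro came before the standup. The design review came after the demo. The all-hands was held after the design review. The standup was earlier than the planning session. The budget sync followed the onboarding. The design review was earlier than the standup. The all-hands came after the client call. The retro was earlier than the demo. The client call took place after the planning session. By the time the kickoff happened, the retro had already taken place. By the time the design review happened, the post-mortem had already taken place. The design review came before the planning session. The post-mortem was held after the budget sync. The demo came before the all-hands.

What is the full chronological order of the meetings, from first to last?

the onboarding, the budget sync, the post-mortem, the retro, the demo, the kickoff, the design review, the standup, the planning session, the client call, the all-hands

The constraints fix every adjacent pair, so only one ordering works:
the onboarding → the budget sync → the post-mortem → the retro → the demo → the kickoff → the design review → the standup → the planning session → the client call → the all-hands.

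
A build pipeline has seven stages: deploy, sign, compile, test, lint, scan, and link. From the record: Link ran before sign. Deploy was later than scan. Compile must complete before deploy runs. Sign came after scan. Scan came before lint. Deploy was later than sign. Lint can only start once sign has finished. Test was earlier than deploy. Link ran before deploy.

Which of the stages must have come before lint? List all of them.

Directly stated before lint: scan and sign.
Link reaches lint via link → sign → lint.

link, scan, sign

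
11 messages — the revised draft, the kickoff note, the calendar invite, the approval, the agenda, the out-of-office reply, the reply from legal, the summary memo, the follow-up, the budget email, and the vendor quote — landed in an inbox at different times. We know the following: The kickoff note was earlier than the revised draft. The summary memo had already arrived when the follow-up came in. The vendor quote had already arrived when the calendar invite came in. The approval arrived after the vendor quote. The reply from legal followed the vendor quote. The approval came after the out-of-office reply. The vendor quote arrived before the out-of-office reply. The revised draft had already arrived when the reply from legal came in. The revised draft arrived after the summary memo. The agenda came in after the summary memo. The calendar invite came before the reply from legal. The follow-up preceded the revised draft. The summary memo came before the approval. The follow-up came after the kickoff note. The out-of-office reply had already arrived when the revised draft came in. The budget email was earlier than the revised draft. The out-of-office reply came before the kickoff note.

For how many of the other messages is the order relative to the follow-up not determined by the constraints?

4

Forced before the follow-up: the kickoff note, the out-of-office reply, the summary memo, and the vendor quote; forced after the follow-up: the reply from legal and the revised draft.
That leaves the agenda, the approval, the budget email, and the calendar invite with no forced order relative to the follow-up — 4.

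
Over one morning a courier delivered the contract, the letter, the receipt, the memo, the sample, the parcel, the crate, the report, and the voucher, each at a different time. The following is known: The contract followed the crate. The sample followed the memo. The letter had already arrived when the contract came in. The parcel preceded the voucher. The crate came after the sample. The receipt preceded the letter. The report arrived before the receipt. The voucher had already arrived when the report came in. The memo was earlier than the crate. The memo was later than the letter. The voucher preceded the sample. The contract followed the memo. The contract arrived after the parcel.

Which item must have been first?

the parcel

The parcel has a chain of constraints placing it before every other item, so the parcel must be first.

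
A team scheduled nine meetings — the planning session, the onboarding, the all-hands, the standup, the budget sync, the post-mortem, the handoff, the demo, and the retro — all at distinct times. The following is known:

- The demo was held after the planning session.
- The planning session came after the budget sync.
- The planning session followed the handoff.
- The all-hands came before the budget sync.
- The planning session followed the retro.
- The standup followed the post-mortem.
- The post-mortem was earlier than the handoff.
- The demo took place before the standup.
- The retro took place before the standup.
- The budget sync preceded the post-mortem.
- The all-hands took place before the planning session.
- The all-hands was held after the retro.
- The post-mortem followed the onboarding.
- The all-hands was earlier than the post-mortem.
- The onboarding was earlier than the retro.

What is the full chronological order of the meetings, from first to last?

the onboarding, the retro, the all-hands, the budget sync, the post-mortem, the handoff, the planning session, the demo, the standup

The constraints fix every adjacent pair, so only one ordering works:
the onboarding → the retro → the all-hands → the budget sync → the post-mortem → the handoff → the planning session → the demo → the standup.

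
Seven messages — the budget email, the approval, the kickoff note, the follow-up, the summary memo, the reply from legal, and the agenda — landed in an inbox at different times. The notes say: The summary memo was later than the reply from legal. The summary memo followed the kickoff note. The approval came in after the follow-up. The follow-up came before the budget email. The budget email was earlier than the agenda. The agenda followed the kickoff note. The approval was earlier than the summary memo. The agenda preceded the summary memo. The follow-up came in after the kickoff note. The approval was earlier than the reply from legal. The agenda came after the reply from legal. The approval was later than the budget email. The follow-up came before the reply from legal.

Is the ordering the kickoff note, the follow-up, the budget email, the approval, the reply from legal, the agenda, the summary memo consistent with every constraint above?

yes

Check each stated constraint against the proposed order — e.g. the kickoff note is ahead of the agenda; the kickoff note is ahead of the summary memo. Every pair is in the required order; nothing is violated.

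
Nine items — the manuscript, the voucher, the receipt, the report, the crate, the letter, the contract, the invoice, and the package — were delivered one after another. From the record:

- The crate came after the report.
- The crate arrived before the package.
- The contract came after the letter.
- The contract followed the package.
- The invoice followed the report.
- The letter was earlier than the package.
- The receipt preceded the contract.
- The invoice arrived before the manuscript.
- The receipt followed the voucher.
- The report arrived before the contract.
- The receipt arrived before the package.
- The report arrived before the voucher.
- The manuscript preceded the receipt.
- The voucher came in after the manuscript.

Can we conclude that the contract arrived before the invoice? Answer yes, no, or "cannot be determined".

no

Tracing the constraints gives the invoice → the manuscript → the receipt → the contract, so the invoice must come before the contract.
That means the contract cannot be before the invoice.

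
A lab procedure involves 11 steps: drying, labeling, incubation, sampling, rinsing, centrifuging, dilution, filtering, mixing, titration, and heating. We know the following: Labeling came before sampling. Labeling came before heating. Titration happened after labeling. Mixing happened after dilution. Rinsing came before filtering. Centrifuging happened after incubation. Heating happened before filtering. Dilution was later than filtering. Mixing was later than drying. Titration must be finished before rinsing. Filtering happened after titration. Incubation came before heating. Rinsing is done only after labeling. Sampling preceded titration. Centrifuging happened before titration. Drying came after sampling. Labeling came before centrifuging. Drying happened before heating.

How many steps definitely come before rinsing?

5

Directly stated before rinsing: labeling and titration.
Centrifuging reaches rinsing via centrifuging → titration → rinsing.
Incubation reaches rinsing via incubation → centrifuging → titration → rinsing.
Sampling reaches rinsing via sampling → titration → rinsing.
No chain forces drying (or any of the others) ahead of rinsing.
That's centrifuging, incubation, labeling, sampling, and titration — 5 in all.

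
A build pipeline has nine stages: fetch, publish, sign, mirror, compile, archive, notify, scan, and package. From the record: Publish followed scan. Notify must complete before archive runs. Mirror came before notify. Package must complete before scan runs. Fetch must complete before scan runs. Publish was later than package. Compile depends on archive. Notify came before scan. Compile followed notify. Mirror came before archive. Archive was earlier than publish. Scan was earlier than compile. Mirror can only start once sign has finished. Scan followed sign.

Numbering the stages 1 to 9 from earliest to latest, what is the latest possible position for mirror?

4

Mirror must come before archive, compile, notify, publish, and scan — 5 stages forced after it.
Everything else can be placed before mirror in some valid order, so mirror can sit as late as position 9 − 5 = 4.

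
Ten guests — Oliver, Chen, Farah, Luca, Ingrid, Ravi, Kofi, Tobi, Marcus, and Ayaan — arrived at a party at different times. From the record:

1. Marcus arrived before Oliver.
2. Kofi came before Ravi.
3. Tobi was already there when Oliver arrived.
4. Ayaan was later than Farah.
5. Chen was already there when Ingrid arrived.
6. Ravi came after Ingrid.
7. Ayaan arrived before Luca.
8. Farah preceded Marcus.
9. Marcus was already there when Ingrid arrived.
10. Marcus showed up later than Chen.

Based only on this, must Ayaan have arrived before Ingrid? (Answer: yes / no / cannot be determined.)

cannot be determined

No chain of stated constraints runs from Ayaan to Ingrid, and none runs from Ingrid to Ayaan either.
So the relative order of Ayaan and Ingrid is not fixed by the given facts.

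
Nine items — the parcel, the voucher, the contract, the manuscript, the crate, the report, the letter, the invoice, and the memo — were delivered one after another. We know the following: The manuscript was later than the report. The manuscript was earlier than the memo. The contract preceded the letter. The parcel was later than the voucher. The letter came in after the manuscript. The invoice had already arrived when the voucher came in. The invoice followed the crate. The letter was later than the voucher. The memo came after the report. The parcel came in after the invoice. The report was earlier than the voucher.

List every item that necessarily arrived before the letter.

Directly stated before the letter: the contract, the manuscript, and the voucher.
The crate reaches the letter via the crate → the invoice → the voucher → the letter.
The invoice reaches the letter via the invoice → the voucher → the letter.
The report reaches the letter via the report → the manuscript → the letter.
No chain forces the parcel (or any of the others) ahead of the letter.

the contract, the crate, the invoice, the manuscript, the report, the voucher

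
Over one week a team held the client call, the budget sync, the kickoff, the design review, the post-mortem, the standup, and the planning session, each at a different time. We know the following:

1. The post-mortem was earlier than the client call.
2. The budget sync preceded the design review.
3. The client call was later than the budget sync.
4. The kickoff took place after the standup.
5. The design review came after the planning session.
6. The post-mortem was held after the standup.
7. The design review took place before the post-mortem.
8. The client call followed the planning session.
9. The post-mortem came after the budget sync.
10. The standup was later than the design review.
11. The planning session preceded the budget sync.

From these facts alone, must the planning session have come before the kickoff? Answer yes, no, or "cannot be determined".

yes

Chain the constraints: the planning session → the design review → the standup → the kickoff. Each link is directly stated, so the planning session comes before the kickoff.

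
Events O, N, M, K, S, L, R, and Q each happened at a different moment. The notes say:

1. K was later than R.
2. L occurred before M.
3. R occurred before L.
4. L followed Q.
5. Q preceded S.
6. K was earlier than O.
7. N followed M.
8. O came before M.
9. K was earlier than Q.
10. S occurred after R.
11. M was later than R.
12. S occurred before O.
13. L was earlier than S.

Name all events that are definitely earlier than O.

Directly stated before O: K and S.
L reaches O via L → S → O.
Q reaches O via Q → S → O.
R reaches O via R → K → O.
No chain forces N (or any of the others) ahead of O.

K, L, Q, R, S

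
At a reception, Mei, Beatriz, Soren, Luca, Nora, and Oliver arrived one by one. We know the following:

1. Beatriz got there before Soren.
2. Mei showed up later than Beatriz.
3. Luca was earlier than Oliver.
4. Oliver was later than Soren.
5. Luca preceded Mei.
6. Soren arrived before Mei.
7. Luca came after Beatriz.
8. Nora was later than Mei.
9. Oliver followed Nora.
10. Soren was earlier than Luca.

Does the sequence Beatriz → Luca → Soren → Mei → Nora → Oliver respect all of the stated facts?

The constraints require Soren before Luca, but in the proposed sequence Luca appears ahead of Soren. That one violation is enough.

no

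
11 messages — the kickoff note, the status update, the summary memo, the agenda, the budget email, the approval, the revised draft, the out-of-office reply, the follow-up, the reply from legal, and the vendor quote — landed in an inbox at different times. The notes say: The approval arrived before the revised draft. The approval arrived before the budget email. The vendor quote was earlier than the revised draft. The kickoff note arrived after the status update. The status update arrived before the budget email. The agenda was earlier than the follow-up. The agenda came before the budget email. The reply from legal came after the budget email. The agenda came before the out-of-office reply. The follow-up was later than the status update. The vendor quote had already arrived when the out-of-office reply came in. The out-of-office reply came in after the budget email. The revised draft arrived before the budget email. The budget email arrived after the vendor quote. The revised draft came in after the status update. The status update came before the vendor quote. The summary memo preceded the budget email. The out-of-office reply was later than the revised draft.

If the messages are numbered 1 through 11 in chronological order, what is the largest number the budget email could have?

9

The budget email must come before the out-of-office reply and the reply from legal — 2 messages forced after it.
Everything else can be placed before the budget email in some valid order, so the budget email can sit as late as position 11 − 2 = 9.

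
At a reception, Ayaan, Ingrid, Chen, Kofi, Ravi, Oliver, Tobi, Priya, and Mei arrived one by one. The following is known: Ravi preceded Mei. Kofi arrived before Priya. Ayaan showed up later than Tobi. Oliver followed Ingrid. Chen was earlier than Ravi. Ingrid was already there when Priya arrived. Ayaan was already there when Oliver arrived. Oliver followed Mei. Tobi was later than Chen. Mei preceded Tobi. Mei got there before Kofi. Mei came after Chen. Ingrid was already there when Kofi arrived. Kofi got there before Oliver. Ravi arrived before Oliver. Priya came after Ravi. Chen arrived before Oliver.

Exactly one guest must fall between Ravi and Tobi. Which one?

Tracing the constraints gives Ravi → Mei → Tobi, so Mei sits after Ravi and before Tobi.
No other guest is forced both after Ravi and before Tobi.

Mei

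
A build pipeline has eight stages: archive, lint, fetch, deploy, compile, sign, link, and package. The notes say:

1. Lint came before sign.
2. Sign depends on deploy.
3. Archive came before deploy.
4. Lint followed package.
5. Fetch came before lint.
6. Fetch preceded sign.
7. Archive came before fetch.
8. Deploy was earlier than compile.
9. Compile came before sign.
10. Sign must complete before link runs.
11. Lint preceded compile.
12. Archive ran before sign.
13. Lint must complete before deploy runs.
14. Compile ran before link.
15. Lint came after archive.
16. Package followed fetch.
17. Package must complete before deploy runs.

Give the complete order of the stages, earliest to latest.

archive, fetch, package, lint, deploy, compile, sign, link

The constraints fix every adjacent pair, so only one ordering works:
archive → fetch → package → lint → deploy → compile → sign → link.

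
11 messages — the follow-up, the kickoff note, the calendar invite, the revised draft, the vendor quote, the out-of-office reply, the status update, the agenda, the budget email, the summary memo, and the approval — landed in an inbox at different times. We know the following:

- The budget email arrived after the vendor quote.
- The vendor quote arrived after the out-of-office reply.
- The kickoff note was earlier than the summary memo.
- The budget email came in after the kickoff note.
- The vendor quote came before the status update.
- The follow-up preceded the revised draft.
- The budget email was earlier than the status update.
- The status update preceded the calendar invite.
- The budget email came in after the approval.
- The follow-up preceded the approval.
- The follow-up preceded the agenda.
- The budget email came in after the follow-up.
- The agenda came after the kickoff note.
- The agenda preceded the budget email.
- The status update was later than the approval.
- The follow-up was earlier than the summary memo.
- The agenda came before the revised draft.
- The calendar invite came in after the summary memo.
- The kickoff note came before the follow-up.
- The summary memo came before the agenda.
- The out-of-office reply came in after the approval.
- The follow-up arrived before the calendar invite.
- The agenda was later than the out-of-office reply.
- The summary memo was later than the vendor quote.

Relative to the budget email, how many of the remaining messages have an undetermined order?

Forced before the budget email: the agenda, the approval, the follow-up, the kickoff note, the out-of-office reply, the summary memo, and the vendor quote; forced after the budget email: the calendar invite and the status update.
That leaves the revised draft with no forced order relative to the budget email — 1.

1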